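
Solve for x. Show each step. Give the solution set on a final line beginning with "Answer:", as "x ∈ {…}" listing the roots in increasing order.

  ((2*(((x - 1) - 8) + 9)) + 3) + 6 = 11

Step 1. [((2*(((x - 1) - 8) + 9)) + 3) + 6 = 11] the outer +6 inverts by subtracting 6 ⇒ sub: (2*(((x - 1) - 8) + 9)) + 3 = 5.
Step 2. [(2*(((x - 1) - 8) + 9)) + 3 = 5] 3 comes off first (subtract 3), so sub: 2*(((x - 1) - 8) + 9) = 2.
Step 3. [2*(((x - 1) - 8) + 9) = 2] leading coefficient 2: divide by 2, so div: ((x - 1) - 8) + 9 = 1.
Step 4. [((x - 1) - 8) + 9 = 1] subtract 9: x sits inside (… + 9), so sub: (x - 1) - 8 = -8.
Step 5. [(x - 1) - 8 = -8] peel the -8: add 8 from each side. So sub: x - 1 = 0.
Step 6. [x - 1 = 0] the outer -1 inverts by adding 1, so sub: x = 1.

Answer: x ∈ {1}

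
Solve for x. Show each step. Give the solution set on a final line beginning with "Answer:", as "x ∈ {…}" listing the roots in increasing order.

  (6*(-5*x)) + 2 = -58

Step 1. [(6*(-5*x)) + 2 = -58] subtract 2: x sits inside (… + 2), so sub: 6*(-5*x) = -60.
Step 2. [6*(-5*x) = -60] 6 out front; divide by 6. So div: -5*x = -10.
Step 3. [-5*x = -10] -5 out front; divide by -5 ⇒ div: x = 2.

Answer: x ∈ {2}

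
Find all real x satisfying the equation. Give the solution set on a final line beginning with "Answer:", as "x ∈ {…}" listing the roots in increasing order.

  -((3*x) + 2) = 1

Step 1. [-((3*x) + 2) = 1] LHS negated; negate both sides ⇒ neg: (3*x) + 2 = -1.
Step 2. [(3*x) + 2 = -1] peel the +2: subtract 2 from each side. So sub: 3*x = -3.
Step 3. [3*x = -3] 3·(inner) — divide through by 3, so div: x = -1.

Answer: x ∈ {-1}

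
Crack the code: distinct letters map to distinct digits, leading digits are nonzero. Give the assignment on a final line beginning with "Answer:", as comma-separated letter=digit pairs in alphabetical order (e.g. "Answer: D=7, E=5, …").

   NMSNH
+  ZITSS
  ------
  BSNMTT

Step 1. [col 1: H + S ≡ T (mod 10)] several values work for H in column 1 (H + S ≡ T (mod 10), carry-in 0); try H=8 ⇒ H=8.
Step 2. [B] the sum has 6 digits but both addends have 5; that extra leading digit B is the final carry, namely 1. So B=1.
Step 3. [col 1: H + S ≡ T (mod 10)] T=0 is one option consistent with column 1 (H + S ≡ T (mod 10), carry-in 0) — take it, so T=0.
Step 4. [col 1: H + S ≡ T (mod 10)] column 1 reads H+S+carry(0)=T with H=8, T=0; with digits 0,1,8 already taken and all letters distinct, the only value for S is 2. So S=2.
Step 5. [col 2: N + S ≡ T (mod 10)] column 2 reads N+S+carry(1)=T with S=2, T=0; with digits 0,1,2,8 already taken and all letters distinct, the only value for N is 7. So N=7.
Step 6. [col 3: S + T ≡ M (mod 10)] column 3: given S=2, T=0, carry-in 1, and digits 0,1,2,7,8 already taken and all letters distinct, S+T≡M (mod 10) forces M=3, so M=3.
Step 7. [col 4: M + I ≡ N (mod 10)] column 4: given M=3, N=7, carry-in 0, and digits 0,1,2,3,7,8 already taken and all letters distinct, M+I≡N (mod 10) forces I=4. So I=4.
Step 8. [col 5: N + Z ≡ S (mod 10)] from column 5 (N=7, S=2, carry-in 0, digits 0,1,2,3,4,7,8 already taken and all letters distinct): Z must equal 5 ⇒ Z=5.

Answer: B=1, H=8, I=4, M=3, N=7, S=2, T=0, Z=5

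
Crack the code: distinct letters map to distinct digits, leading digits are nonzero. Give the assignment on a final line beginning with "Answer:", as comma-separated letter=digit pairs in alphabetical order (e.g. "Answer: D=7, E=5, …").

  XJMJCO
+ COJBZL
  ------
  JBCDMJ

Step 1. [col 1: O + L ≡ J (mod 10)] several values work for L in column 1 (O + L ≡ J (mod 10), carry-in 0); try L=9. So L=9.
Step 2. [col 1: O + L ≡ J (mod 10)] J=5 is one option consistent with column 1 (O + L ≡ J (mod 10), carry-in 0) — take it, so J=5.
Step 3. [col 1: O + L ≡ J (mod 10)] column 1 reads O+L+carry(0)=J with L=9, J=5; with digits 5,9 already taken and all letters distinct, the only value for O is 6 ⇒ O=6.
Step 4. [col 2: C + Z ≡ M (mod 10)] several values work for M in column 2 (C + Z ≡ M (mod 10), carry-in 1); try M=8, so M=8.
Step 5. [col 2: C + Z ≡ M (mod 10)] no forcing yet in column 2 (carry-in 1); Z=4 is free and consistent — try it ⇒ Z=4.
Step 6. [col 2: C + Z ≡ M (mod 10)] from column 2 (Z=4, M=8, carry-in 1, digits 4,5,6,8,9 already taken and all letters distinct): C must equal 3 ⇒ C=3.
Step 7. [col 3: J + B ≡ D (mod 10)] no forcing yet in column 3 (carry-in 0); B=2 is free and consistent — try it ⇒ B=2.
Step 8. [col 3: J + B ≡ D (mod 10)] in column 3 we have J+B≡D with carry-in 0; given J=5, B=2 and digits 2,3,4,5,6,8,9 already taken and all letters distinct, that pins D to 7 ⇒ D=7.
Step 9. [col 6: X + C ≡ J (mod 10)] column 6: given C=3, J=5, carry-in 1, and digits 2,3,4,5,6,7,8,9 already taken and all letters distinct, X+C≡J (mod 10) forces X=1 ⇒ X=1.

Answer: B=2, C=3, D=7, J=5, L=9, M=8, O=6, X=1, Z=4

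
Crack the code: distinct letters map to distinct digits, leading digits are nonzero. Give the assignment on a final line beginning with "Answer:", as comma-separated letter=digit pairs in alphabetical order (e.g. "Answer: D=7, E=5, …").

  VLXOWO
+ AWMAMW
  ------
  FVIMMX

Step 1. [col 1: O + W ≡ X (mod 10)] several values work for O in column 1 (O + W ≡ X (mod 10), carry-in 0); try O=2 ⇒ O=2.
Step 2. [col 1: O + W ≡ X (mod 10)] several values work for W in column 1 (O + W ≡ X (mod 10), carry-in 0); try W=9 ⇒ W=9.
Step 3. [col 1: O + W ≡ X (mod 10)] in column 1 we have O+W≡X with carry-in 0; given O=2, W=9 and digits 2,9 already taken and all letters distinct, that pins X to 1. So X=1.
Step 4. [col 2: W + M ≡ M (mod 10)] column 2 (W + M ≡ M (mod 10), carry-in 1) doesn't pin M yet; pick M=6 and continue, so M=6.
Step 5. [col 3: O + A ≡ M (mod 10)] in column 3 we have O+A≡M with carry-in 1; given O=2, M=6 and digits 1,2,6,9 already taken and all letters distinct, that pins A to 3, so A=3.
Step 6. [col 4: X + M ≡ I (mod 10)] from column 4 (X=1, M=6, carry-in 0, digits 1,2,3,6,9 already taken and all letters distinct): I must equal 7, so I=7.
Step 7. [col 5: L + W ≡ V (mod 10)] in column 5 we have L+W≡V with carry-in 0; given W=9 and digits 1,2,3,6,7,9 already taken and all letters distinct, that pins V to 4 ⇒ V=4.
Step 8. [col 5: L + W ≡ V (mod 10)] from column 5 (W=9, V=4, carry-in 0, digits 1,2,3,4,6,7,9 already taken and all letters distinct): L must equal 5, so L=5.
Step 9. [col 6: V + A ≡ F (mod 10)] in column 6 we have V+A≡F with carry-in 1; given V=4, A=3 and digits 1,2,3,4,5,6,7,9 already taken and all letters distinct, that pins F to 8 ⇒ F=8.

Answer: A=3, F=8, I=7, L=5, M=6, O=2, V=4, W=9, X=1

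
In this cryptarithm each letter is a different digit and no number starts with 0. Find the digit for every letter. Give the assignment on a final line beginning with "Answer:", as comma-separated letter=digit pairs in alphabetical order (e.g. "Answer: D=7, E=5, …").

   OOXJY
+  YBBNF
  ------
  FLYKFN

Step 1. [col 1: Y + F ≡ N (mod 10)] column 1 (Y + F ≡ N (mod 10), carry-in 0) doesn't pin F yet; pick F=1 and continue, so F=1.
Step 2. [col 1: Y + F ≡ N (mod 10)] no forcing yet in column 1 (carry-in 0); Y=3 is free and consistent — try it ⇒ Y=3.
Step 3. [col 1: Y + F ≡ N (mod 10)] in column 1 we have Y+F≡N with carry-in 0; given Y=3, F=1 and digits 1,3 already taken and all letters distinct, that pins N to 4. So N=4.
Step 4. [col 2: J + N ≡ F (mod 10)] column 2: given N=4, F=1, carry-in 0, and digits 1,3,4 already taken and all letters distinct, J+N≡F (mod 10) forces J=7. So J=7.
Step 5. [col 3: X + B ≡ K (mod 10)] no forcing yet in column 3 (carry-in 1); K=6 is free and consistent — try it ⇒ K=6.
Step 6. [col 3: X + B ≡ K (mod 10)] column 3 (X + B ≡ K (mod 10), carry-in 1) doesn't pin X yet; pick X=0 and continue, so X=0.
Step 7. [col 3: X + B ≡ K (mod 10)] column 3: given X=0, K=6, carry-in 1, and digits 0,1,3,4,6,7 already taken and all letters distinct, X+B≡K (mod 10) forces B=5 ⇒ B=5.
Step 8. [col 4: O + B ≡ Y (mod 10)] column 4 reads O+B+carry(0)=Y with B=5, Y=3; with digits 0,1,3,4,5,6,7 already taken and all letters distinct, the only value for O is 8 ⇒ O=8.
Step 9. [col 5: O + Y ≡ L (mod 10)] from column 5 (O=8, Y=3, carry-in 1, digits 0,1,3,4,5,6,7,8 already taken and all letters distinct): L must equal 2 ⇒ L=2.

Answer: B=5, F=1, J=7, K=6, L=2, N=4, O=8, X=0, Y=3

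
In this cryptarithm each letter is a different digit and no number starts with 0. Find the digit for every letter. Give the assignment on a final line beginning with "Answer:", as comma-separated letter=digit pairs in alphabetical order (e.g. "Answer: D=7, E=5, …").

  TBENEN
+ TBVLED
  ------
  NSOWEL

Step 1. [col 1: N + D ≡ L (mod 10)] column 1 (N + D ≡ L (mod 10), carry-in 0) doesn't pin D yet; pick D=6 and continue ⇒ D=6.
Step 2. [col 1: N + D ≡ L (mod 10)] several values work for L in column 1 (N + D ≡ L (mod 10), carry-in 0); try L=0, so L=0.
Step 3. [col 1: N + D ≡ L (mod 10)] column 1 reads N+D+carry(0)=L with D=6, L=0; with digits 0,6 already taken and all letters distinct, the only value for N is 4. So N=4.
Step 4. [col 2: E + E ≡ E (mod 10)] from column 2 (nothing yet, carry-in 1, digits 0,4,6 already taken and all letters distinct): E must equal 9. So E=9.
Step 5. [col 3: N + L ≡ W (mod 10)] column 3 reads N+L+carry(1)=W with N=4, L=0; with digits 0,4,6,9 already taken and all letters distinct, the only value for W is 5 ⇒ W=5.
Step 6. [col 4: E + V ≡ O (mod 10)] several values work for O in column 4 (E + V ≡ O (mod 10), carry-in 0); try O=7. So O=7.
Step 7. [col 4: E + V ≡ O (mod 10)] in column 4 we have E+V≡O with carry-in 0; given E=9, O=7 and digits 0,4,5,6,7,9 already taken and all letters distinct, that pins V to 8, so V=8.
Step 8. [col 5: B + B ≡ S (mod 10)] column 5 reads B+B+carry(1)=S with nothing yet; with digits 0,4,5,6,7,8,9 already taken and all letters distinct, the only value for B is 1, so B=1.
Step 9. [col 5: B + B ≡ S (mod 10)] column 5 reads B+B+carry(1)=S with B=1; with digits 0,1,4,5,6,7,8,9 already taken and all letters distinct, the only value for S is 3, so S=3.
Step 10. [col 6: T + T ≡ N (mod 10)] from column 6 (N=4, carry-in 0, digits 0,1,3,4,5,6,7,8,9 already taken and all letters distinct): T must equal 2, so T=2.

Answer: B=1, D=6, E=9, L=0, N=4, O=7, S=3, T=2, V=8, W=5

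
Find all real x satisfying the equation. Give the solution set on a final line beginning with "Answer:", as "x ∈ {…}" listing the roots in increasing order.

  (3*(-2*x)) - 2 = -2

Step 1. [(3*(-2*x)) - 2 = -2] 2 comes off first (add 2). So sub: 3*(-2*x) = 0.
Step 2. [3*(-2*x) = 0] 3·(inner) — divide through by 3 ⇒ div: -2*x = 0.
Step 3. [-2*x = 0] -2 out front; divide by -2. So div: x = 0.

Answer: x ∈ {0}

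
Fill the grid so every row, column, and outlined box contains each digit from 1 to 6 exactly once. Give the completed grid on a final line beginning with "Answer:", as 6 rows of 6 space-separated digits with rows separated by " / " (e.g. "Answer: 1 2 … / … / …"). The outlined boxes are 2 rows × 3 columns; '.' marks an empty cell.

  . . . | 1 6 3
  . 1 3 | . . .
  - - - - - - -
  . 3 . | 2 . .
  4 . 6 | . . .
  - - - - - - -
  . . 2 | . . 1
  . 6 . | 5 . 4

Step 1. [r4c6∈{5}] only 5 remains possible at r4c6. So r4c6=5.
Step 2. [r5c5∈{3}] r5c5 has the single candidate 3 ⇒ r5c5=3.
Step 3. [r5c1∈{5}] only 5 remains possible at r5c1 ⇒ r5c1=5.
Step 4. [r1c2∈{2,4,5}] r1c2 is the only open cell in col 2 admitting 5. So r1c2=5.
Step 5. [r3c1∈{1}] r3c1's peers cover all but 1, so r3c1=1.
Step 6. [r2c6∈{2}] only 2 remains possible at r2c6 ⇒ r2c6=2.
Step 7. [r3c5∈{4}] r3c5 has the single candidate 4, so r3c5=4.
Step 8. [r5c4∈{6}] nothing but 6 survives at r5c4. So r5c4=6.
Step 9. [r6c1∈{3}] r6c1 has the single candidate 3, so r6c1=3.
Step 10. [r1c3∈{4}] r1c3 has the single candidate 4, so r1c3=4.
Step 11. [r3c3∈{5}] nothing but 5 survives at r3c3 ⇒ r3c3=5.
Step 12. [r4c2∈{2}] nothing but 2 survives at r4c2 ⇒ r4c2=2.
Step 13. [r6c3∈{1}] r6c3 has the single candidate 1, so r6c3=1.
Step 14. [r1c1∈{2}] only 2 remains possible at r1c1. So r1c1=2.
Step 15. [r5c2∈{4}] nothing but 4 survives at r5c2 ⇒ r5c2=4.
Step 16. [r2c4∈{4}] only 4 remains possible at r2c4. So r2c4=4.
Step 17. [r6c5∈{2}] r6c5's peers cover all but 2 ⇒ r6c5=2.
Step 18. [r2c1∈{6}] r2c1's peers cover all but 6 ⇒ r2c1=6.
Step 19. [r4c4∈{3}] nothing but 3 survives at r4c4 ⇒ r4c4=3.
Step 20. [r2c5∈{5}] r2c5's peers cover all but 5. So r2c5=5.
Step 21. [r4c5∈{1}] r4c5's peers cover all but 1. So r4c5=1.
Step 22. [r3c6∈{6}] r3c6 is down to just 6 ⇒ r3c6=6.

Answer: 2 5 4 1 6 3 / 6 1 3 4 5 2 / 1 3 5 2 4 6 / 4 2 6 3 1 5 / 5 4 2 6 3 1 / 3 6 1 5 2 4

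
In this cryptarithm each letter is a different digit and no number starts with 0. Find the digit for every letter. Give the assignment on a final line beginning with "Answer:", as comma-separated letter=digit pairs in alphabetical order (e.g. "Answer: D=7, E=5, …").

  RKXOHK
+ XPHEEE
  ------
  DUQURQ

Step 1. [col 1: K + E ≡ Q (mod 10)] Q=0 is one option consistent with column 1 (K + E ≡ Q (mod 10), carry-in 0) — take it, so Q=0.
Step 2. [col 1: K + E ≡ Q (mod 10)] K=3 is one option consistent with column 1 (K + E ≡ Q (mod 10), carry-in 0) — take it. So K=3.
Step 3. [col 1: K + E ≡ Q (mod 10)] from column 1 (K=3, Q=0, carry-in 0, digits 0,3 already taken and all letters distinct): E must equal 7. So E=7.
Step 4. [col 2: H + E ≡ R (mod 10)] several values work for H in column 2 (H + E ≡ R (mod 10), carry-in 1); try H=4. So H=4.
Step 5. [col 2: H + E ≡ R (mod 10)] column 2 reads H+E+carry(1)=R with H=4, E=7; with digits 0,3,4,7 already taken and all letters distinct, the only value for R is 2 ⇒ R=2.
Step 6. [col 3: O + E ≡ U (mod 10)] several values work for U in column 3 (O + E ≡ U (mod 10), carry-in 1); try U=9 ⇒ U=9.
Step 7. [col 3: O + E ≡ U (mod 10)] in column 3 we have O+E≡U with carry-in 1; given E=7, U=9 and digits 0,2,3,4,7,9 already taken and all letters distinct, that pins O to 1 ⇒ O=1.
Step 8. [col 4: X + H ≡ Q (mod 10)] column 4: given H=4, Q=0, carry-in 0, and digits 0,1,2,3,4,7,9 already taken and all letters distinct, X+H≡Q (mod 10) forces X=6 ⇒ X=6.
Step 9. [col 5: K + P ≡ U (mod 10)] column 5: given K=3, U=9, carry-in 1, and digits 0,1,2,3,4,6,7,9 already taken and all letters distinct, K+P≡U (mod 10) forces P=5 ⇒ P=5.
Step 10. [col 6: R + X ≡ D (mod 10)] in column 6 we have R+X≡D with carry-in 0; given R=2, X=6 and digits 0,1,2,3,4,5,6,7,9 already taken and all letters distinct, that pins D to 8 ⇒ D=8.

Answer: D=8, E=7, H=4, K=3, O=1, P=5, Q=0, R=2, U=9, X=6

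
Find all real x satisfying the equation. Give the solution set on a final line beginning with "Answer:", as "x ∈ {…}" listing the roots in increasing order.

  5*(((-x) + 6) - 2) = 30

Step 1. [5*(((-x) + 6) - 2) = 30] 5·(inner) — divide through by 5, so div: ((-x) + 6) - 2 = 6.
Step 2. [((-x) + 6) - 2 = 6] peel the -2: add 2 from each side, so sub: (-x) + 6 = 8.
Step 3. [(-x) + 6 = 8] peel the +6: subtract 6 from each side, so sub: -x = 2.
Step 4. [-x = 2] LHS negated; negate both sides, so neg: x = -2.

Answer: x ∈ {-2}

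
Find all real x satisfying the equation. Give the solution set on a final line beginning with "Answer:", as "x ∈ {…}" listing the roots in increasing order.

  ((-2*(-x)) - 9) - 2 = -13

Step 1. [((-2*(-x)) - 9) - 2 = -13] peel the -2: add 2 from each side. So sub: (-2*(-x)) - 9 = -11.
Step 2. [(-2*(-x)) - 9 = -11] add 9: x sits inside (… - 9), so sub: -2*(-x) = -2.
Step 3. [-2*(-x) = -2] leading coefficient -2: divide by -2. So div: -x = 1.
Step 4. [-x = 1] flip signs both sides ⇒ neg: x = -1.

Answer: x ∈ {-1}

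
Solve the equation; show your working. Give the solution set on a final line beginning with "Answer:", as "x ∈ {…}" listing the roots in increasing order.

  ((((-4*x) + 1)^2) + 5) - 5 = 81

Step 1. [((((-4*x) + 1)^2) + 5) - 5 = 81] the outer -5 inverts by adding 5 ⇒ sub: (((-4*x) + 1)^2) + 5 = 86.
Step 2. [(((-4*x) + 1)^2) + 5 = 86] +5 is outermost — subtract 5 both sides. So sub: ((-4*x) + 1)^2 = 81.
Step 3. [((-4*x) + 1)^2 = 81] 81 ≥ 0, LHS is (·)² — take ±√ ⇒ sqrt: (-4*x) + 1 = 9 or -9.
Step 4. [(-4*x) + 1 = 9 or -9] peel the +1: subtract 1 from each side ⇒ sub: -4*x = 8 or -10.
Step 5. [-4*x = 8 or -10] leading coefficient -4: divide by -4. So div: x = -2 or 5/2.

Answer: x ∈ {-2, 5/2}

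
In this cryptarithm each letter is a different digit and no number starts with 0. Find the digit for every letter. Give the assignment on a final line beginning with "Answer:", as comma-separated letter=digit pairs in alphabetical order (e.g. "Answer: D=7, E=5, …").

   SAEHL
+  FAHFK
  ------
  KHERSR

Step 1. [col 1: L + K ≡ R (mod 10)] column 1 (L + K ≡ R (mod 10), carry-in 0) doesn't pin K yet; pick K=1 and continue, so K=1.
Step 2. [col 1: L + K ≡ R (mod 10)] column 1 (L + K ≡ R (mod 10), carry-in 0) doesn't pin R yet; pick R=7 and continue. So R=7.
Step 3. [col 1: L + K ≡ R (mod 10)] column 1: given K=1, R=7, carry-in 0, and digits 1,7 already taken and all letters distinct, L+K≡R (mod 10) forces L=6. So L=6.
Step 4. [col 2: H + F ≡ S (mod 10)] no forcing yet in column 2 (carry-in 0); F=5 is free and consistent — try it. So F=5.
Step 5. [col 2: H + F ≡ S (mod 10)] column 2 (H + F ≡ S (mod 10), carry-in 0) doesn't pin S yet; pick S=8 and continue. So S=8.
Step 6. [col 2: H + F ≡ S (mod 10)] from column 2 (F=5, S=8, carry-in 0, digits 1,5,6,7,8 already taken and all letters distinct): H must equal 3 ⇒ H=3.
Step 7. [col 3: E + H ≡ R (mod 10)] column 3: given H=3, R=7, carry-in 0, and digits 1,3,5,6,7,8 already taken and all letters distinct, E+H≡R (mod 10) forces E=4 ⇒ E=4.
Step 8. [col 4: A + A ≡ E (mod 10)] in column 4 we have A+A≡E with carry-in 0; given E=4 and digits 1,3,4,5,6,7,8 already taken and all letters distinct, that pins A to 2, so A=2.

Answer: A=2, E=4, F=5, H=3, K=1, L=6, R=7, S=8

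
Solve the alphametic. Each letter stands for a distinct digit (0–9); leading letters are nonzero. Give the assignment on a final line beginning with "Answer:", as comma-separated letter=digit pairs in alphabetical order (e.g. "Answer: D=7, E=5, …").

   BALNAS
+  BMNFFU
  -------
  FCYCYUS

Step 1. [F] the sum has 7 digits but both addends have 6; that extra leading digit F is the final carry, namely 1, so F=1.
Step 2. [col 1: S + U ≡ S (mod 10)] column 1: given nothing yet, carry-in 0, and digits 1 already taken and all letters distinct, S+U≡S (mod 10) forces U=0. So U=0.
Step 3. [col 1: S + U ≡ S (mod 10)] several values work for S in column 1 (S + U ≡ S (mod 10), carry-in 0); try S=2, so S=2.
Step 4. [col 2: A + F ≡ U (mod 10)] column 2: given F=1, U=0, carry-in 0, and digits 0,1,2 already taken and all letters distinct, A+F≡U (mod 10) forces A=9 ⇒ A=9.
Step 5. [col 3: N + F ≡ Y (mod 10)] Y=5 is one option consistent with column 3 (N + F ≡ Y (mod 10), carry-in 1) — take it. So Y=5.
Step 6. [col 3: N + F ≡ Y (mod 10)] from column 3 (F=1, Y=5, carry-in 1, digits 0,1,2,5,9 already taken and all letters distinct): N must equal 3. So N=3.
Step 7. [col 4: L + N ≡ C (mod 10)] column 4 reads L+N+carry(0)=C with N=3; with digits 0,1,2,3,5,9 already taken and all letters distinct, the only value for L is 4. So L=4.
Step 8. [col 4: L + N ≡ C (mod 10)] from column 4 (L=4, N=3, carry-in 0, digits 0,1,2,3,4,5,9 already taken and all letters distinct): C must equal 7. So C=7.
Step 9. [col 5: A + M ≡ Y (mod 10)] from column 5 (A=9, Y=5, carry-in 0, digits 0,1,2,3,4,5,7,9 already taken and all letters distinct): M must equal 6 ⇒ M=6.
Step 10. [col 6: B + B ≡ C (mod 10)] in column 6 we have B+B≡C with carry-in 1; given C=7 and digits 0,1,2,3,4,5,6,7,9 already taken and all letters distinct, that pins B to 8. So B=8.

Answer: A=9, B=8, C=7, F=1, L=4, M=6, N=3, S=2, U=0, Y=5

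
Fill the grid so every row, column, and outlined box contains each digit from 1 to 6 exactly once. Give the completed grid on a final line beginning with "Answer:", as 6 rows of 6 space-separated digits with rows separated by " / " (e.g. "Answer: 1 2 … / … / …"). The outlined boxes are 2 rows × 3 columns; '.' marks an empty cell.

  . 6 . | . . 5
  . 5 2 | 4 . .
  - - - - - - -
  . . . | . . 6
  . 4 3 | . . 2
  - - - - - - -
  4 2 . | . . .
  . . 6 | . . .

Step 1. [r3c2∈{1}] only 1 remains possible at r3c2. So r3c2=1.
Step 2. [r3c3∈{5}] r3c3 has the single candidate 5, so r3c3=5.
Step 3. [r5c3∈{1}] r5c3 has the single candidate 1. So r5c3=1.
Step 4. [r5c6∈{3}] only 3 remains possible at r5c6. So r5c6=3.
Step 5. [r2c6∈{1}] nothing but 1 survives at r2c6. So r2c6=1.
Step 6. [r6c1∈{3,5}] in col 1, 5 fits only at r6c1. So r6c1=5.
Step 7. [r5c4∈{5,6}] r5c4 is the only open cell in col 4 admitting 6. So r5c4=6.
Step 8. [r3c4∈{3}] r3c4 has the single candidate 3. So r3c4=3.
Step 9. [r1c4∈{2}] nothing but 2 survives at r1c4 ⇒ r1c4=2.
Step 10. [r6c5∈{1,2,4}] in row 6, 2 fits only at r6c5 ⇒ r6c5=2.
Step 11. [r2c1∈{3}] only 3 remains possible at r2c1 ⇒ r2c1=3.
Step 12. [r4c5∈{1,5}] in col 5, 1 fits only at r4c5. So r4c5=1.
Step 13. [r2c5∈{6}] nothing but 6 survives at r2c5. So r2c5=6.
Step 14. [r4c1∈{6}] nothing but 6 survives at r4c1 ⇒ r4c1=6.
Step 15. [r3c5∈{4}] nothing but 4 survives at r3c5 ⇒ r3c5=4.
Step 16. [r6c2∈{3}] nothing but 3 survives at r6c2, so r6c2=3.
Step 17. [r6c4∈{1}] r6c4 is down to just 1 ⇒ r6c4=1.
Step 18. [r1c1∈{1}] only 1 remains possible at r1c1 ⇒ r1c1=1.
Step 19. [r1c5∈{3}] r1c5's peers cover all but 3, so r1c5=3.
Step 20. [r6c6∈{4}] only 4 remains possible at r6c6, so r6c6=4.
Step 21. [r1c3∈{4}] nothing but 4 survives at r1c3, so r1c3=4.
Step 22. [r4c4∈{5}] r4c4's peers cover all but 5 ⇒ r4c4=5.
Step 23. [r3c1∈{2}] r3c1 has the single candidate 2, so r3c1=2.
Step 24. [r5c5∈{5}] nothing but 5 survives at r5c5, so r5c5=5.

Answer: 1 6 4 2 3 5 / 3 5 2 4 6 1 / 2 1 5 3 4 6 / 6 4 3 5 1 2 / 4 2 1 6 5 3 / 5 3 6 1 2 4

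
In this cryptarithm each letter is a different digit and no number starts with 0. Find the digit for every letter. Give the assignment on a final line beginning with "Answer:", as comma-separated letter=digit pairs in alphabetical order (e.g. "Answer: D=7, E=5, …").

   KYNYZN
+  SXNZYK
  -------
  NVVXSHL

Step 1. [col 1: N + K ≡ L (mod 10)] no forcing yet in column 1 (carry-in 0); L=0 is free and consistent — try it, so L=0.
Step 2. [col 1: N + K ≡ L (mod 10)] column 1 (N + K ≡ L (mod 10), carry-in 0) doesn't pin K yet; pick K=9 and continue. So K=9.
Step 3. [col 1: N + K ≡ L (mod 10)] in column 1 we have N+K≡L with carry-in 0; given K=9, L=0 and digits 0,9 already taken and all letters distinct, that pins N to 1, so N=1.
Step 4. [col 2: Z + Y ≡ H (mod 10)] several values work for H in column 2 (Z + Y ≡ H (mod 10), carry-in 1); try H=8 ⇒ H=8.
Step 5. [col 2: Z + Y ≡ H (mod 10)] no forcing yet in column 2 (carry-in 1); Z=3 is free and consistent — try it. So Z=3.
Step 6. [col 2: Z + Y ≡ H (mod 10)] from column 2 (Z=3, H=8, carry-in 1, digits 0,1,3,8,9 already taken and all letters distinct): Y must equal 4 ⇒ Y=4.
Step 7. [col 3: Y + Z ≡ S (mod 10)] from column 3 (Y=4, Z=3, carry-in 0, digits 0,1,3,4,8,9 already taken and all letters distinct): S must equal 7, so S=7.
Step 8. [col 4: N + N ≡ X (mod 10)] column 4 reads N+N+carry(0)=X with N=1; with digits 0,1,3,4,7,8,9 already taken and all letters distinct, the only value for X is 2, so X=2.
Step 9. [col 5: Y + X ≡ V (mod 10)] in column 5 we have Y+X≡V with carry-in 0; given Y=4, X=2 and digits 0,1,2,3,4,7,8,9 already taken and all letters distinct, that pins V to 6, so V=6.

Answer: H=8, K=9, L=0, N=1, S=7, V=6, X=2, Y=4, Z=3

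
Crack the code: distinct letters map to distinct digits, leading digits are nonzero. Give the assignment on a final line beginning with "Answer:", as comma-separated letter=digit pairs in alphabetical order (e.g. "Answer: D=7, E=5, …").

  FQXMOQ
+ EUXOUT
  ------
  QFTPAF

Step 1. [col 1: Q + T ≡ F (mod 10)] no forcing yet in column 1 (carry-in 0); F=2 is free and consistent — try it, so F=2.
Step 2. [col 1: Q + T ≡ F (mod 10)] no forcing yet in column 1 (carry-in 0); T=8 is free and consistent — try it, so T=8.
Step 3. [col 1: Q + T ≡ F (mod 10)] column 1 reads Q+T+carry(0)=F with T=8, F=2; with digits 2,8 already taken and all letters distinct, the only value for Q is 4 ⇒ Q=4.
Step 4. [col 2: O + U ≡ A (mod 10)] several values work for O in column 2 (O + U ≡ A (mod 10), carry-in 1); try O=5 ⇒ O=5.
Step 5. [col 2: O + U ≡ A (mod 10)] several values work for A in column 2 (O + U ≡ A (mod 10), carry-in 1); try A=3, so A=3.
Step 6. [col 2: O + U ≡ A (mod 10)] column 2 reads O+U+carry(1)=A with O=5, A=3; with digits 2,3,4,5,8 already taken and all letters distinct, the only value for U is 7. So U=7.
Step 7. [col 3: M + O ≡ P (mod 10)] column 3: given O=5, carry-in 1, and digits 2,3,4,5,7,8 already taken and all letters distinct, M+O≡P (mod 10) forces P=6. So P=6.
Step 8. [col 3: M + O ≡ P (mod 10)] in column 3 we have M+O≡P with carry-in 1; given O=5, P=6 and digits 2,3,4,5,6,7,8 already taken and all letters distinct, that pins M to 0 ⇒ M=0.
Step 9. [col 4: X + X ≡ T (mod 10)] column 4: given T=8, carry-in 0, and digits 0,2,3,4,5,6,7,8 already taken and all letters distinct, X+X≡T (mod 10) forces X=9, so X=9.
Step 10. [col 6: F + E ≡ Q (mod 10)] column 6: given F=2, Q=4, carry-in 1, and digits 0,2,3,4,5,6,7,8,9 already taken and all letters distinct, F+E≡Q (mod 10) forces E=1. So E=1.

Answer: A=3, E=1, F=2, M=0, O=5, P=6, Q=4, T=8, U=7, X=9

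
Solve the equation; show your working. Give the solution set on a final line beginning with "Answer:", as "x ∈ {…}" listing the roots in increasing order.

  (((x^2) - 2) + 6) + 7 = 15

Step 1. [(((x^2) - 2) + 6) + 7 = 15] peel the +7: subtract 7 from each side. So sub: ((x^2) - 2) + 6 = 8.
Step 2. [((x^2) - 2) + 6 = 8] peel the +6: subtract 6 from each side. So sub: (x^2) - 2 = 2.
Step 3. [(x^2) - 2 = 2] 2 comes off first (add 2). So sub: x^2 = 4.
Step 4. [x^2 = 4] √ both sides: 4 ≥ 0 gives two branches. So sqrt: x = 2 or -2.

Answer: x ∈ {-2, 2}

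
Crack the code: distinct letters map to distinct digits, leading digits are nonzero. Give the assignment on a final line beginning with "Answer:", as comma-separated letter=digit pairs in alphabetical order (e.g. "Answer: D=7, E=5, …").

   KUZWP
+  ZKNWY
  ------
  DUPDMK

Step 1. [D] the sum has 6 digits but both addends have 5; that extra leading digit D is the final carry, namely 1, so D=1.
Step 2. [col 1: P + Y ≡ K (mod 10)] several values work for P in column 1 (P + Y ≡ K (mod 10), carry-in 0); try P=4. So P=4.
Step 3. [col 1: P + Y ≡ K (mod 10)] several values work for K in column 1 (P + Y ≡ K (mod 10), carry-in 0); try K=7. So K=7.
Step 4. [col 1: P + Y ≡ K (mod 10)] column 1 reads P+Y+carry(0)=K with P=4, K=7; with digits 1,4,7 already taken and all letters distinct, the only value for Y is 3, so Y=3.
Step 5. [col 2: W + W ≡ M (mod 10)] no forcing yet in column 2 (carry-in 0); M=0 is free and consistent — try it, so M=0.
Step 6. [col 2: W + W ≡ M (mod 10)] column 2: given M=0, carry-in 0, and digits 0,1,3,4,7 already taken and all letters distinct, W+W≡M (mod 10) forces W=5, so W=5.
Step 7. [col 3: Z + N ≡ D (mod 10)] column 3 (Z + N ≡ D (mod 10), carry-in 1) doesn't pin N yet; pick N=2 and continue, so N=2.
Step 8. [col 3: Z + N ≡ D (mod 10)] from column 3 (N=2, D=1, carry-in 1, digits 0,1,2,3,4,5,7 already taken and all letters distinct): Z must equal 8. So Z=8.
Step 9. [col 4: U + K ≡ P (mod 10)] from column 4 (K=7, P=4, carry-in 1, digits 0,1,2,3,4,5,7,8 already taken and all letters distinct): U must equal 6 ⇒ U=6.

Answer: D=1, K=7, M=0, N=2, P=4, U=6, W=5, Y=3, Z=8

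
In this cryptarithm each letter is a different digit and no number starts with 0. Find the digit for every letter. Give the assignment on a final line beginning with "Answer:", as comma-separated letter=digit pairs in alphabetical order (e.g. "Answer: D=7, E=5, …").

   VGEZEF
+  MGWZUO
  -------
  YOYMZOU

Step 1. [col 1: F + O ≡ U (mod 10)] U=5 is one option consistent with column 1 (F + O ≡ U (mod 10), carry-in 0) — take it ⇒ U=5.
Step 2. [col 1: F + O ≡ U (mod 10)] several values work for O in column 1 (F + O ≡ U (mod 10), carry-in 0); try O=2, so O=2.
Step 3. [col 1: F + O ≡ U (mod 10)] column 1: given O=2, U=5, carry-in 0, and digits 2,5 already taken and all letters distinct, F+O≡U (mod 10) forces F=3, so F=3.
Step 4. [col 2: E + U ≡ O (mod 10)] column 2: given U=5, O=2, carry-in 0, and digits 2,3,5 already taken and all letters distinct, E+U≡O (mod 10) forces E=7, so E=7.
Step 5. [Y] the sum has 7 digits but both addends have 6; that extra leading digit Y is the final carry, namely 1. So Y=1.
Step 6. [col 3: Z + Z ≡ Z (mod 10)] column 3: given nothing yet, carry-in 1, and digits 1,2,3,5,7 already taken and all letters distinct, Z+Z≡Z (mod 10) forces Z=9 ⇒ Z=9.
Step 7. [col 4: E + W ≡ M (mod 10)] no forcing yet in column 4 (carry-in 1); W=6 is free and consistent — try it ⇒ W=6.
Step 8. [col 4: E + W ≡ M (mod 10)] column 4: given E=7, W=6, carry-in 1, and digits 1,2,3,5,6,7,9 already taken and all letters distinct, E+W≡M (mod 10) forces M=4, so M=4.
Step 9. [col 5: G + G ≡ Y (mod 10)] column 5 reads G+G+carry(1)=Y with Y=1; with digits 1,2,3,4,5,6,7,9 already taken and all letters distinct, the only value for G is 0. So G=0.
Step 10. [col 6: V + M ≡ O (mod 10)] in column 6 we have V+M≡O with carry-in 0; given M=4, O=2 and digits 0,1,2,3,4,5,6,7,9 already taken and all letters distinct, that pins V to 8. So V=8.

Answer: E=7, F=3, G=0, M=4, O=2, U=5, V=8, W=6, Y=1, Z=9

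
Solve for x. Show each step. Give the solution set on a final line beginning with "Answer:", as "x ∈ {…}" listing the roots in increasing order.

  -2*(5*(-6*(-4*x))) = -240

Step 1. [-2*(5*(-6*(-4*x))) = -240] -2 out front; divide by -2, so div: 5*(-6*(-4*x)) = 120.
Step 2. [5*(-6*(-4*x)) = 120] leading coefficient 5: divide by 5 ⇒ div: -6*(-4*x) = 24.
Step 3. [-6*(-4*x) = 24] leading coefficient -6: divide by -6 ⇒ div: -4*x = -4.
Step 4. [-4*x = -4] LHS = -4·(…); ÷-4 both sides, so div: x = 1.

Answer: x ∈ {1}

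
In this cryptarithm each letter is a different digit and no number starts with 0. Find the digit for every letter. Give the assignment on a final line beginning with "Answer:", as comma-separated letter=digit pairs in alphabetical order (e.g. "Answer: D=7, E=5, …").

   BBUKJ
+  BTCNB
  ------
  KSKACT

Step 1. [col 1: J + B ≡ T (mod 10)] column 1 (J + B ≡ T (mod 10), carry-in 0) doesn't pin J yet; pick J=5 and continue, so J=5.
Step 2. [col 1: J + B ≡ T (mod 10)] column 1 (J + B ≡ T (mod 10), carry-in 0) doesn't pin B yet; pick B=8 and continue ⇒ B=8.
Step 3. [K] adding two 5-digit numbers gives at most 5+1 digits, and here it does — K is that final carry and must be 1. So K=1.
Step 4. [col 1: J + B ≡ T (mod 10)] column 1 reads J+B+carry(0)=T with J=5, B=8; with digits 1,5,8 already taken and all letters distinct, the only value for T is 3. So T=3.
Step 5. [col 2: K + N ≡ C (mod 10)] C=2 is one option consistent with column 2 (K + N ≡ C (mod 10), carry-in 1) — take it ⇒ C=2.
Step 6. [col 2: K + N ≡ C (mod 10)] column 2 reads K+N+carry(1)=C with K=1, C=2; with digits 1,2,3,5,8 already taken and all letters distinct, the only value for N is 0. So N=0.
Step 7. [col 3: U + C ≡ A (mod 10)] column 3 (U + C ≡ A (mod 10), carry-in 0) doesn't pin A yet; pick A=6 and continue, so A=6.
Step 8. [col 3: U + C ≡ A (mod 10)] column 3: given C=2, A=6, carry-in 0, and digits 0,1,2,3,5,6,8 already taken and all letters distinct, U+C≡A (mod 10) forces U=4 ⇒ U=4.
Step 9. [col 5: B + B ≡ S (mod 10)] column 5 reads B+B+carry(1)=S with B=8; with digits 0,1,2,3,4,5,6,8 already taken and all letters distinct, the only value for S is 7 ⇒ S=7.

Answer: A=6, B=8, C=2, J=5, K=1, N=0, S=7, T=3, U=4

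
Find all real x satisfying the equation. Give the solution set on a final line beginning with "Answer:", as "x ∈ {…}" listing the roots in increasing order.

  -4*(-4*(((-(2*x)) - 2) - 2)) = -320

Step 1. [-4*(-4*(((-(2*x)) - 2) - 2)) = -320] -4 out front; divide by -4 ⇒ div: -4*(((-(2*x)) - 2) - 2) = 80.
Step 2. [-4*(((-(2*x)) - 2) - 2) = 80] leading coefficient -4: divide by -4. So div: ((-(2*x)) - 2) - 2 = -20.
Step 3. [((-(2*x)) - 2) - 2 = -20] add 2: x sits inside (… - 2), so sub: (-(2*x)) - 2 = -18.
Step 4. [(-(2*x)) - 2 = -18] -2 is outermost — add 2 both sides. So sub: -(2*x) = -16.
Step 5. [-(2*x) = -16] leading − — multiply by −1 ⇒ neg: 2*x = 16.
Step 6. [2*x = 16] divide by the outer 2, so div: x = 8.

Answer: x ∈ {8}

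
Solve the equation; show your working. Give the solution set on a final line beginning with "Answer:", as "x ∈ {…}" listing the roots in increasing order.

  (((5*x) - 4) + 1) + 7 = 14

Step 1. [(((5*x) - 4) + 1) + 7 = 14] 7 comes off first (subtract 7), so sub: ((5*x) - 4) + 1 = 7.
Step 2. [((5*x) - 4) + 1 = 7] peel the +1: subtract 1 from each side. So sub: (5*x) - 4 = 6.
Step 3. [(5*x) - 4 = 6] peel the -4: add 4 from each side, so sub: 5*x = 10.
Step 4. [5*x = 10] 5·(inner) — divide through by 5 ⇒ div: x = 2.

Answer: x ∈ {2}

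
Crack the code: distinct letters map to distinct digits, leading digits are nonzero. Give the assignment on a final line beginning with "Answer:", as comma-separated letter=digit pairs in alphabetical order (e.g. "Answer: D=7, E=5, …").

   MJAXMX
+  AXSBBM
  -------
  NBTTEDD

Step 1. [col 1: X + M ≡ D (mod 10)] M=6 is one option consistent with column 1 (X + M ≡ D (mod 10), carry-in 0) — take it ⇒ M=6.
Step 2. [N] N is the leading digit of a 7-digit sum of two 6-digit numbers; the final carry is exactly 1, so N=1.
Step 3. [col 1: X + M ≡ D (mod 10)] several values work for X in column 1 (X + M ≡ D (mod 10), carry-in 0); try X=4. So X=4.
Step 4. [col 1: X + M ≡ D (mod 10)] column 1 reads X+M+carry(0)=D with X=4, M=6; with digits 1,4,6 already taken and all letters distinct, the only value for D is 0 ⇒ D=0.
Step 5. [col 2: M + B ≡ D (mod 10)] column 2: given M=6, D=0, carry-in 1, and digits 0,1,4,6 already taken and all letters distinct, M+B≡D (mod 10) forces B=3, so B=3.
Step 6. [col 3: X + B ≡ E (mod 10)] in column 3 we have X+B≡E with carry-in 1; given X=4, B=3 and digits 0,1,3,4,6 already taken and all letters distinct, that pins E to 8. So E=8.
Step 7. [col 4: A + S ≡ T (mod 10)] column 4 (A + S ≡ T (mod 10), carry-in 0) doesn't pin S yet; pick S=2 and continue. So S=2.
Step 8. [col 4: A + S ≡ T (mod 10)] column 4 (A + S ≡ T (mod 10), carry-in 0) doesn't pin A yet; pick A=7 and continue, so A=7.
Step 9. [col 4: A + S ≡ T (mod 10)] in column 4 we have A+S≡T with carry-in 0; given A=7, S=2 and digits 0,1,2,3,4,6,7,8 already taken and all letters distinct, that pins T to 9. So T=9.
Step 10. [col 5: J + X ≡ T (mod 10)] column 5 reads J+X+carry(0)=T with X=4, T=9; with digits 0,1,2,3,4,6,7,8,9 already taken and all letters distinct, the only value for J is 5 ⇒ J=5.

Answer: A=7, B=3, D=0, E=8, J=5, M=6, N=1, S=2, T=9, X=4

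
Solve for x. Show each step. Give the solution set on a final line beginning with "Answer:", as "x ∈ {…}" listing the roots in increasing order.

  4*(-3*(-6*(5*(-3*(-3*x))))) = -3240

Step 1. [4*(-3*(-6*(5*(-3*(-3*x))))) = -3240] leading coefficient 4: divide by 4, so div: -3*(-6*(5*(-3*(-3*x)))) = -810.
Step 2. [-3*(-6*(5*(-3*(-3*x)))) = -810] -3·(inner) — divide through by -3. So div: -6*(5*(-3*(-3*x))) = 270.
Step 3. [-6*(5*(-3*(-3*x))) = 270] -6·(inner) — divide through by -6 ⇒ div: 5*(-3*(-3*x)) = -45.
Step 4. [5*(-3*(-3*x)) = -45] leading coefficient 5: divide by 5. So div: -3*(-3*x) = -9.
Step 5. [-3*(-3*x) = -9] -3 out front; divide by -3, so div: -3*x = 3.
Step 6. [-3*x = 3] -3 out front; divide by -3, so div: x = -1.

Answer: x ∈ {-1}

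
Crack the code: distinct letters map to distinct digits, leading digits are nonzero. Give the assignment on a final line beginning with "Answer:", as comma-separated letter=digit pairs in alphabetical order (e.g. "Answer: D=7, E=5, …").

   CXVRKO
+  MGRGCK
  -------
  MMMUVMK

Step 1. [M] M is the leading digit of a 7-digit sum of two 6-digit numbers; the final carry is exactly 1, so M=1.
Step 2. [col 1: O + K ≡ K (mod 10)] column 1: given nothing yet, carry-in 0, and digits 1 already taken and all letters distinct, O+K≡K (mod 10) forces O=0. So O=0.
Step 3. [col 1: O + K ≡ K (mod 10)] K=2 is one option consistent with column 1 (O + K ≡ K (mod 10), carry-in 0) — take it. So K=2.
Step 4. [col 2: K + C ≡ M (mod 10)] from column 2 (K=2, M=1, carry-in 0, digits 0,1,2 already taken and all letters distinct): C must equal 9. So C=9.
Step 5. [col 3: R + G ≡ V (mod 10)] several values work for G in column 3 (R + G ≡ V (mod 10), carry-in 1); try G=7. So G=7.
Step 6. [col 3: R + G ≡ V (mod 10)] no forcing yet in column 3 (carry-in 1); V=6 is free and consistent — try it. So V=6.
Step 7. [col 3: R + G ≡ V (mod 10)] column 3 reads R+G+carry(1)=V with G=7, V=6; with digits 0,1,2,6,7,9 already taken and all letters distinct, the only value for R is 8. So R=8.
Step 8. [col 4: V + R ≡ U (mod 10)] column 4: given V=6, R=8, carry-in 1, and digits 0,1,2,6,7,8,9 already taken and all letters distinct, V+R≡U (mod 10) forces U=5. So U=5.
Step 9. [col 5: X + G ≡ M (mod 10)] in column 5 we have X+G≡M with carry-in 1; given G=7, M=1 and digits 0,1,2,5,6,7,8,9 already taken and all letters distinct, that pins X to 3 ⇒ X=3.

Answer: C=9, G=7, K=2, M=1, O=0, R=8, U=5, V=6, X=3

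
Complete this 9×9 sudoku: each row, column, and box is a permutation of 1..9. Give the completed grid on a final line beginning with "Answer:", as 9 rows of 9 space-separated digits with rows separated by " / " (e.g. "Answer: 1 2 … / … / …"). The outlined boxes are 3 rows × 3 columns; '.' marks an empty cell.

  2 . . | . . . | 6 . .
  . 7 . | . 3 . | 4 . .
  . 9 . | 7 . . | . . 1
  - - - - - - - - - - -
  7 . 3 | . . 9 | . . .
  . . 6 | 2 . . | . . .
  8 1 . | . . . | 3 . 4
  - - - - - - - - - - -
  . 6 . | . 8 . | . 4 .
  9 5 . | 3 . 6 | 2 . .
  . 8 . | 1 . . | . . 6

Step 1. [r5c2∈{4}] r5c2 is down to just 4. So r5c2=4.
Step 2. [r5c1∈{5}] r5c1 is down to just 5. So r5c1=5.
Step 3. [r1c2∈{3}] r1c2's peers cover all but 3, so r1c2=3.
Step 4. [r7c9∈{3,5,7,9}] across col 9, 3 lands solely at r7c9 ⇒ r7c9=3.
Step 5. [r7c1∈{1}] nothing but 1 survives at r7c1, so r7c1=1.
Step 6. [r8c8∈{1,7,8}] 1 has one home in row 8: r8c8 ⇒ r8c8=1.
Step 7. [r8c9∈{7,8}] r8c9 is the only open cell in row 8 admitting 8. So r8c9=8.
Step 8. [r4c2∈{2}] nothing but 2 survives at r4c2. So r4c2=2.
Step 9. [r4c9∈{5}] nothing but 5 survives at r4c9, so r4c9=5.
Step 10. [r6c8∈{2,6,7,9}] row 6 places 2 nowhere but r6c8 ⇒ r6c8=2.
Step 11. [r5c6∈{1,3,7,8}] 3 has one home in row 5: r5c6, so r5c6=3.
Step 12. [r4c4∈{4,6,8}] in box 5, 8 fits only at r4c4 ⇒ r4c4=8.
Step 13. [r1c4∈{4,5,9}] col 4 places 4 nowhere but r1c4, so r1c4=4.
Step 14. [r9c6∈{2,4,5,7}] r9c6 is the only open cell in col 6 admitting 4. So r9c6=4.
Step 15. [r8c5∈{7}] nothing but 7 survives at r8c5. So r8c5=7.
Step 16. [r5c5∈{1}] nothing but 1 survives at r5c5, so r5c5=1.
Step 17. [r2c9∈{2,9}] 2 has one home in col 9: r2c9. So r2c9=2.
Step 18. [r3c8∈{3,5,8}] across row 3, 3 lands solely at r3c8 ⇒ r3c8=3.
Step 19. [r3c1∈{4,6}] 4 has one home in col 1: r3c1 ⇒ r3c1=4.
Step 20. [r3c5∈{2,5,6}] 6 has one home in row 3: r3c5. So r3c5=6.
Step 21. [r9c5∈{2,5,9}] 2 has one home in col 5: r9c5 ⇒ r9c5=2.
Step 22. [r7c6∈{5}] r7c6 is down to just 5, so r7c6=5.
Step 23. [r1c5∈{5,9}] in col 5, 9 fits only at r1c5, so r1c5=9.
Step 24. [r2c8∈{5,8,9}] in row 2, 9 fits only at r2c8. So r2c8=9.
Step 25. [r9c7∈{5,7,9}] in row 9, 9 fits only at r9c7. So r9c7=9.
Step 26. [r3c7∈{5,8}] r3c7 is the only open cell in col 7 admitting 5, so r3c7=5.
Step 27. [r1c8∈{7,8}] across box 3, 8 lands solely at r1c8, so r1c8=8.
Step 28. [r5c8∈{7}] r5c8's peers cover all but 7. So r5c8=7.
Step 29. [r1c6∈{1}] only 1 remains possible at r1c6, so r1c6=1.
Step 30. [r3c3∈{8}] only 8 remains possible at r3c3. So r3c3=8.
Step 31. [r2c4∈{5}] r2c4's peers cover all but 5. So r2c4=5.
Step 32. [r7c3∈{2,7}] row 7 places 2 nowhere but r7c3, so r7c3=2.
Step 33. [r3c6∈{2}] nothing but 2 survives at r3c6, so r3c6=2.
Step 34. [r6c6∈{7}] only 7 remains possible at r6c6. So r6c6=7.
Step 35. [r8c3∈{4}] nothing but 4 survives at r8c3. So r8c3=4.
Step 36. [r6c4∈{6}] only 6 remains possible at r6c4 ⇒ r6c4=6.
Step 37. [r4c5∈{4}] r4c5 is down to just 4, so r4c5=4.
Step 38. [r6c5∈{5}] r6c5 is down to just 5, so r6c5=5.
Step 39. [r9c8∈{5}] r9c8 is down to just 5 ⇒ r9c8=5.
Step 40. [r6c3∈{9}] r6c3's peers cover all but 9, so r6c3=9.
Step 41. [r1c9∈{7}] nothing but 7 survives at r1c9. So r1c9=7.
Step 42. [r4c7∈{1}] only 1 remains possible at r4c7 ⇒ r4c7=1.
Step 43. [r5c9∈{9}] r5c9's peers cover all but 9 ⇒ r5c9=9.
Step 44. [r2c1∈{6}] r2c1 has the single candidate 6. So r2c1=6.
Step 45. [r9c1∈{3}] only 3 remains possible at r9c1. So r9c1=3.
Step 46. [r2c3∈{1}] nothing but 1 survives at r2c3, so r2c3=1.
Step 47. [r5c7∈{8}] r5c7 has the single candidate 8, so r5c7=8.
Step 48. [r9c3∈{7}] r9c3 is down to just 7, so r9c3=7.
Step 49. [r7c7∈{7}] nothing but 7 survives at r7c7, so r7c7=7.
Step 50. [r2c6∈{8}] r2c6 has the single candidate 8, so r2c6=8.
Step 51. [r7c4∈{9}] r7c4's peers cover all but 9. So r7c4=9.
Step 52. [r1c3∈{5}] r1c3's peers cover all but 5. So r1c3=5.
Step 53. [r4c8∈{6}] only 6 remains possible at r4c8, so r4c8=6.

Answer: 2 3 5 4 9 1 6 8 7 / 6 7 1 5 3 8 4 9 2 / 4 9 8 7 6 2 5 3 1 / 7 2 3 8 4 9 1 6 5 / 5 4 6 2 1 3 8 7 9 / 8 1 9 6 5 7 3 2 4 / 1 6 2 9 8 5 7 4 3 / 9 5 4 3 7 6 2 1 8 / 3 8 7 1 2 4 9 5 6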